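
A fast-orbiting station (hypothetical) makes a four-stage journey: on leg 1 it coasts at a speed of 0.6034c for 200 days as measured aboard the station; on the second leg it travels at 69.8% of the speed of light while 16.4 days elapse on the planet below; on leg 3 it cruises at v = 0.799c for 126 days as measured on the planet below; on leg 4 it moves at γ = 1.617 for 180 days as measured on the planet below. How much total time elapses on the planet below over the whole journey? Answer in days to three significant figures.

Δt = 573 days

Leg 1: γ = 1/√(1 − 0.6034²) = 1/√0.6359 = 1.254; Δt_1 = 1.254 × 200 = 250.8 days.
Leg 2: 16.4 days is already measured on the planet below.
Leg 3: 126 days is already measured on the planet below.
Leg 4: 180 days is already measured on the planet below.
Total: 250.8 + 16.40 + 126.0 + 180.0 days.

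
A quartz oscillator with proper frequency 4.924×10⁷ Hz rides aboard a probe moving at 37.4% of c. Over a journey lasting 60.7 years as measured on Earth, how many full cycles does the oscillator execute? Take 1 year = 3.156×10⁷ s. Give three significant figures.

N = 8.75×10¹⁶

β = 0.374; γ = 1/√(1 − 0.374²) = 1/√0.8601 = 1.078
The oscillator's own cycle count is N = f × τ where τ is the proper time aboard the probe. τ = Δt/γ = 60.7/1.078 = 56.29 years = 1.777×10⁹ s.
N = 4.924×10⁷ × 1.777×10⁹ = 8.748×10¹⁶.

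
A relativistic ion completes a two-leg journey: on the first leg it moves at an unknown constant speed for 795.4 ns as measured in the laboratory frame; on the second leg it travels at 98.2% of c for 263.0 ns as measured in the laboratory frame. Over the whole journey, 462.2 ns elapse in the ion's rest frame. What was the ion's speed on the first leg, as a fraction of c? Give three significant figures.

Leg 1: speed unknown; τ_1 = 795.4/γ_1.
Leg 2: β = 0.982; γ = 1/√(1 − 0.982²) = 1/√0.03568 = 5.294; τ_2 = 263.0/5.294 = 49.68 ns.
Total proper time: τ_1 + 49.68 = 462.2, so τ_1 = 462.2 − 49.68 = 412.5 ns.
γ_1 = 795.4/412.5 = 1.928; β = √(1 − 1/γ²) = √0.7310.

β = 0.855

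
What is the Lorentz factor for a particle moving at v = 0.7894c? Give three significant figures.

γ = 1.63

γ = 1/√(1 − 0.7894²) = 1/√0.3768 = 1.629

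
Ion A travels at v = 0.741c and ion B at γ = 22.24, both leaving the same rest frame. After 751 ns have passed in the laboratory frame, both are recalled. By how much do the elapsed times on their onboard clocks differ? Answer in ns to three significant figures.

|τ_A − τ_B| = 471 ns

A: γ = 1/√(1 − 0.741²) = 1/√0.4509 = 1.489; τ_A = 751/1.489 = 504.3 ns.
B: γ = 22.24; τ_B = 751/22.24 = 33.77 ns.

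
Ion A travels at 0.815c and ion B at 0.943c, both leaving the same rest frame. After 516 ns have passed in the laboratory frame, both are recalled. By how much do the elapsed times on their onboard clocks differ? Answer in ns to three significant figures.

|τ_A − τ_B| = 127 ns

A: γ = 1/√(1 − 0.815²) = 1/√0.3358 = 1.726; τ_A = 516/1.726 = 299.0 ns.
B: γ = 1/√(1 − 0.943²) = 1/√0.1108 = 3.005; τ_B = 516/3.005 = 171.7 ns.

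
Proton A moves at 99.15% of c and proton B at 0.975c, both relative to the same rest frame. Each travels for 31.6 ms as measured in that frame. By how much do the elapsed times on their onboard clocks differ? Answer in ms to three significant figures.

A: β = 0.9915; γ = 1/√(1 − 0.9915²) = 1/√0.01693 = 7.686; τ_A = 31.6/7.686 = 4.111 ms.
B: γ = 1/√(1 − 0.975²) = 1/√0.04938 = 4.500; τ_B = 31.6/4.500 = 7.022 ms.

|τ_A − τ_B| = 2.91 ms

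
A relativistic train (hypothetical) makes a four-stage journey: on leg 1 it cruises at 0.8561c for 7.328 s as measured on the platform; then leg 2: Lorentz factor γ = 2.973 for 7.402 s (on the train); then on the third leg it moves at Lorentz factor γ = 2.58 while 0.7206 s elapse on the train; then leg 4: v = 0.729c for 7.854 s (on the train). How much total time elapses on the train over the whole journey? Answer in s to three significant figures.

τ = 19.8 s

Leg 1: γ = 1/√(1 − 0.8561²) = 1/√0.2671 = 1.935; τ_1 = 7.328/1.935 = 3.787 s.
Leg 2: 7.402 s is already measured on the train.
Leg 3: 0.7206 s is already measured on the train.
Leg 4: 7.854 s is already measured on the train.
Total: 3.787 + 7.402 + 0.7206 + 7.854 s.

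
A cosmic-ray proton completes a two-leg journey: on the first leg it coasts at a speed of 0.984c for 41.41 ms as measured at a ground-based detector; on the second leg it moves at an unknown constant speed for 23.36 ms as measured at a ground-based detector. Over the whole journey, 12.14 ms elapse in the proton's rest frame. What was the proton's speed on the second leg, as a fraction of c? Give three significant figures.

β = 0.979

Leg 1: γ = 1/√(1 − 0.984²) = 1/√0.03174 = 5.613; τ_1 = 41.41/5.613 = 7.378 ms.
Leg 2: speed unknown; τ_2 = 23.36/γ_2.
Total proper time: 7.378 + τ_2 = 12.14, so τ_2 = 12.14 − 7.378 = 4.762 ms.
γ_2 = 23.36/4.762 = 4.905; β = √(1 − 1/γ²) = √0.9584.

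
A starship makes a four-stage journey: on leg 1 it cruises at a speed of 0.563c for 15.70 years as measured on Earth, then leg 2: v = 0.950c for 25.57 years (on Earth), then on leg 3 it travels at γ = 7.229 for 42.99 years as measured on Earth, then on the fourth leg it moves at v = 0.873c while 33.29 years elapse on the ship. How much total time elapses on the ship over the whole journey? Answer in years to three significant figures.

τ = 60.2 years

Leg 1: γ = 1/√(1 − 0.563²) = 1/√0.6830 = 1.210; τ_1 = 15.70/1.210 = 12.98 years.
Leg 2: γ = 1/√(1 − 0.950²) = 1/√0.09750 = 3.203; τ_2 = 25.57/3.203 = 7.984 years.
Leg 3: γ = 7.229; τ_3 = 42.99/7.229 = 5.947 years.
Leg 4: 33.29 years is already measured on the ship.
Total: 12.98 + 7.984 + 5.947 + 33.29 years.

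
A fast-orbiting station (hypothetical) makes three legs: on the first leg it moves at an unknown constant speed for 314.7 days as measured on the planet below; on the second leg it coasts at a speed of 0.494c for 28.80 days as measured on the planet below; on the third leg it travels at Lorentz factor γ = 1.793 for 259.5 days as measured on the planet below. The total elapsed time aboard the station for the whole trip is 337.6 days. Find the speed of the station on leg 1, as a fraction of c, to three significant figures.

β = 0.846

Leg 1: speed unknown; τ_1 = 314.7/γ_1.
Leg 2: γ = 1/√(1 − 0.494²) = 1/√0.7560 = 1.150; τ_2 = 28.80/1.150 = 25.04 days.
Leg 3: γ = 1.793; τ_3 = 259.5/1.793 = 144.7 days.
Total proper time: τ_1 + 25.04 + 144.7 = 337.6, so τ_1 = 337.6 − 169.8 = 167.8 days.
γ_1 = 314.7/167.8 = 1.875; β = √(1 − 1/γ²) = √0.7156.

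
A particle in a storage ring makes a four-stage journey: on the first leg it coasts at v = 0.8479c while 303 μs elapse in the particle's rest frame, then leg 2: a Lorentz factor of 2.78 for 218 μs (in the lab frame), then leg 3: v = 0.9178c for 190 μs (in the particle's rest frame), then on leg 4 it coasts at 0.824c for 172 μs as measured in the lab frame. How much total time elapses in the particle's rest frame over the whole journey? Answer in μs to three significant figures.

τ = 669 μs

Leg 1: 303 μs is already measured in the particle's rest frame.
Leg 2: γ = 2.78; τ_2 = 218/2.780 = 78.42 μs.
Leg 3: 190 μs is already measured in the particle's rest frame.
Leg 4: γ = 1/√(1 − 0.824²) = 1/√0.3210 = 1.765; τ_4 = 172/1.765 = 97.45 μs.
Total: 303.0 + 78.42 + 190.0 + 97.45 μs.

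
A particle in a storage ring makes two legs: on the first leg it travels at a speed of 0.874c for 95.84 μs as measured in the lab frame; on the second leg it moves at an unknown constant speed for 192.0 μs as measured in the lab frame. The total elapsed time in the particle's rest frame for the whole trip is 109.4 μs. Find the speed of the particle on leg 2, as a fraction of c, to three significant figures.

β = 0.945

Leg 1: γ = 1/√(1 − 0.874²) = 1/√0.2361 = 2.058; τ_1 = 95.84/2.058 = 46.57 μs.
Leg 2: speed unknown; τ_2 = 192.0/γ_2.
Total proper time: 46.57 + τ_2 = 109.4, so τ_2 = 109.4 − 46.57 = 62.83 μs.
γ_2 = 192.0/62.83 = 3.056; β = √(1 − 1/γ²) = √0.8929.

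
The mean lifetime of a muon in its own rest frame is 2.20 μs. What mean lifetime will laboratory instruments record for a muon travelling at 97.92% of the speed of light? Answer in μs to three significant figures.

β = 0.9792; γ = 1/√(1 − 0.9792²) = 1/√0.04117 = 4.929
The rest-frame lifetime is the proper time; the lab measures the dilated interval Δt = γτ₀ = 4.929 × 2.20 μs.

Δt = 10.8 μs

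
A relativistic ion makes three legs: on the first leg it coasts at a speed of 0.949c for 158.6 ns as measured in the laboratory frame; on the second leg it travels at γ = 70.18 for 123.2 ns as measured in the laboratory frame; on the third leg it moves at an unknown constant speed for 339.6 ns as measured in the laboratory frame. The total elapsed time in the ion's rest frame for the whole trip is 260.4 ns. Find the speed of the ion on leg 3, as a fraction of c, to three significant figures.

β = 0.789

Leg 1: γ = 1/√(1 − 0.949²) = 1/√0.09940 = 3.172; τ_1 = 158.6/3.172 = 50.00 ns.
Leg 2: γ = 70.18; τ_2 = 123.2/70.18 = 1.755 ns.
Leg 3: speed unknown; τ_3 = 339.6/γ_3.
Total proper time: 50.00 + 1.755 + τ_3 = 260.4, so τ_3 = 260.4 − 51.76 = 208.6 ns.
γ_3 = 339.6/208.6 = 1.628; β = √(1 − 1/γ²) = √0.6225.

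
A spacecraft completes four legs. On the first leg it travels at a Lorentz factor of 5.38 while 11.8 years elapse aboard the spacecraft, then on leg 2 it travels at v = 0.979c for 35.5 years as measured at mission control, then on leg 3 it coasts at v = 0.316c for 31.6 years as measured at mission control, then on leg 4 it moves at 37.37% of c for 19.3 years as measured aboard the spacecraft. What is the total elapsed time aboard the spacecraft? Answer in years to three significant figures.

τ = 68.3 years

Leg 1: 11.8 years is already measured aboard the spacecraft.
Leg 2: γ = 1/√(1 − 0.979²) = 1/√0.04156 = 4.905; τ_2 = 35.5/4.905 = 7.237 years.
Leg 3: γ = 1/√(1 − 0.316²) = 1/√0.9001 = 1.054; τ_3 = 31.6/1.054 = 29.98 years.
Leg 4: 19.3 years is already measured aboard the spacecraft.
Total: 11.80 + 7.237 + 29.98 + 19.30 years.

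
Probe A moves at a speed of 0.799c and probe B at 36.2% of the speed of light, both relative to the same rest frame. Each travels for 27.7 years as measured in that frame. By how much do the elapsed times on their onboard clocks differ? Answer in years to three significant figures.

|τ_A − τ_B| = 9.16 years

A: γ = 1/√(1 − 0.799²) = 1/√0.3616 = 1.663; τ_A = 27.7/1.663 = 16.66 years.
B: β = 0.362; γ = 1/√(1 − 0.362²) = 1/√0.8690 = 1.073; τ_B = 27.7/1.073 = 25.82 years.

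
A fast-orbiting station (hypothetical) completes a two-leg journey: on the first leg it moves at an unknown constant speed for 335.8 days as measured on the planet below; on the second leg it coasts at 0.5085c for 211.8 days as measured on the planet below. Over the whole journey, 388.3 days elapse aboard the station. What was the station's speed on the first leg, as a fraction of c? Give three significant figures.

Leg 1: speed unknown; τ_1 = 335.8/γ_1.
Leg 2: γ = 1/√(1 − 0.5085²) = 1/√0.7414 = 1.161; τ_2 = 211.8/1.161 = 182.4 days.
Total proper time: τ_1 + 182.4 = 388.3, so τ_1 = 388.3 − 182.4 = 205.9 days.
γ_1 = 335.8/205.9 = 1.631; β = √(1 − 1/γ²) = √0.6239.

β = 0.790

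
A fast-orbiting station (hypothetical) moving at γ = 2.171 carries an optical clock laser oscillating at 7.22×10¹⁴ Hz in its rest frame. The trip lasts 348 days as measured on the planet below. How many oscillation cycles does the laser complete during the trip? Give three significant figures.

γ = 2.171
The oscillator's own cycle count is N = f × τ where τ is the proper time aboard the station. τ = Δt/γ = 348/2.171 = 160.3 days = 1.385×10⁷ s.
N = 7.22×10¹⁴ × 1.385×10⁷ = 9.999×10²¹.

N = 1.00×10²²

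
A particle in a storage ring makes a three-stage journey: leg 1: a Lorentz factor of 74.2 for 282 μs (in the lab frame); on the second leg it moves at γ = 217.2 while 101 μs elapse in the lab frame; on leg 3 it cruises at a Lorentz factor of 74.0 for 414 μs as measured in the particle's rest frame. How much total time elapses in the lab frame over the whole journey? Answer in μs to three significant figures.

Δt = 3.10×10⁴ μs

Leg 1: 282 μs is already measured in the lab frame.
Leg 2: 101 μs is already measured in the lab frame.
Leg 3: γ = 74.0; Δt_3 = 74.00 × 414 = 3.064×10⁴ μs.
Total: 282.0 + 101.0 + 3.064×10⁴ μs.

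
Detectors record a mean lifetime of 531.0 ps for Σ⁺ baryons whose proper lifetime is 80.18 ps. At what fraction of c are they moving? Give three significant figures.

γ = Δt/τ₀ = 531.0/80.18 = 6.623
β = √(1 − 1/γ²) = √(1 − 0.02280) = √0.9772

v = 0.989c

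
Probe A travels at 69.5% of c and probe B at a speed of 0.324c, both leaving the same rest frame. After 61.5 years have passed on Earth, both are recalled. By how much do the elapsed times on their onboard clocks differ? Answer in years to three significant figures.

|τ_A − τ_B| = 14.0 years

A: β = 0.695; γ = 1/√(1 − 0.695²) = 1/√0.5170 = 1.391; τ_A = 61.5/1.391 = 44.22 years.
B: γ = 1/√(1 − 0.324²) = 1/√0.8950 = 1.057; τ_B = 61.5/1.057 = 58.18 years.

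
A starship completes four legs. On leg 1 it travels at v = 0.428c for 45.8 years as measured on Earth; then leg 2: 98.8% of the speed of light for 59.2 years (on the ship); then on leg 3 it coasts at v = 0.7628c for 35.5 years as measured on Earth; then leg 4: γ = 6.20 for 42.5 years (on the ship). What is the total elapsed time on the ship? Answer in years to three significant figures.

τ = 166 years

Leg 1: γ = 1/√(1 − 0.428²) = 1/√0.8168 = 1.106; τ_1 = 45.8/1.106 = 41.39 years.
Leg 2: 59.2 years is already measured on the ship.
Leg 3: γ = 1/√(1 − 0.7628²) = 1/√0.4181 = 1.546; τ_3 = 35.5/1.546 = 22.96 years.
Leg 4: 42.5 years is already measured on the ship.
Total: 41.39 + 59.20 + 22.96 + 42.50 years.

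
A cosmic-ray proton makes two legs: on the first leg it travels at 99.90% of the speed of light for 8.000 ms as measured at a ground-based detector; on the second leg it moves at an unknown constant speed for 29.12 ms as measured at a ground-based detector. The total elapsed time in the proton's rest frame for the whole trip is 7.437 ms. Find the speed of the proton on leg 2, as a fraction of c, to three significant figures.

Leg 1: β = 0.9990; γ = 1/√(1 − 0.9990²) = 1/√0.001999 = 22.37; τ_1 = 8.000/22.37 = 0.3577 ms.
Leg 2: speed unknown; τ_2 = 29.12/γ_2.
Total proper time: 0.3577 + τ_2 = 7.437, so τ_2 = 7.437 − 0.3577 = 7.079 ms.
γ_2 = 29.12/7.079 = 4.113; β = √(1 − 1/γ²) = √0.9409.

β = 0.970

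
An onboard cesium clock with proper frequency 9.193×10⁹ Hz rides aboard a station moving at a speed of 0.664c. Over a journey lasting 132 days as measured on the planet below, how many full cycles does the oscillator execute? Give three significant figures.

γ = 1/√(1 − 0.664²) = 1/√0.5591 = 1.337
The oscillator's own cycle count is N = f × τ where τ is the proper time aboard the station. τ = Δt/γ = 132/1.337 = 98.70 days = 8.528×10⁶ s.
N = 9.193×10⁹ × 8.528×10⁶ = 7.840×10¹⁶.

N = 7.84×10¹⁶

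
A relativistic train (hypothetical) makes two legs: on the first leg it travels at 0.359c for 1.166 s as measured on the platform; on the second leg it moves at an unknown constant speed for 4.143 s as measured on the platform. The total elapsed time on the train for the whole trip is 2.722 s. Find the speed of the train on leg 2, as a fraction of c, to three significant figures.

Leg 1: γ = 1/√(1 − 0.359²) = 1/√0.8711 = 1.071; τ_1 = 1.166/1.071 = 1.088 s.
Leg 2: speed unknown; τ_2 = 4.143/γ_2.
Total proper time: 1.088 + τ_2 = 2.722, so τ_2 = 2.722 − 1.088 = 1.634 s.
γ_2 = 4.143/1.634 = 2.536; β = √(1 − 1/γ²) = √0.8445.

β = 0.919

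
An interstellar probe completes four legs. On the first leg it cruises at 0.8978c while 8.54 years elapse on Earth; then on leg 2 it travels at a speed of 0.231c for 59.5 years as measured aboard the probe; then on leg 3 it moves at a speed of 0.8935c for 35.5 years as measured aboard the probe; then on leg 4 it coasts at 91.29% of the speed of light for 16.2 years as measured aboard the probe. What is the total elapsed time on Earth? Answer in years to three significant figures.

Δt = 188 years

Leg 1: 8.54 years is already measured on Earth.
Leg 2: γ = 1/√(1 − 0.231²) = 1/√0.9466 = 1.028; Δt_2 = 1.028 × 59.5 = 61.15 years.
Leg 3: γ = 1/√(1 − 0.8935²) = 1/√0.2017 = 2.227; Δt_3 = 2.227 × 35.5 = 79.05 years.
Leg 4: β = 0.9129; γ = 1/√(1 − 0.9129²) = 1/√0.1666 = 2.450; Δt_4 = 2.450 × 16.2 = 39.69 years.
Total: 8.540 + 61.15 + 79.05 + 39.69 years.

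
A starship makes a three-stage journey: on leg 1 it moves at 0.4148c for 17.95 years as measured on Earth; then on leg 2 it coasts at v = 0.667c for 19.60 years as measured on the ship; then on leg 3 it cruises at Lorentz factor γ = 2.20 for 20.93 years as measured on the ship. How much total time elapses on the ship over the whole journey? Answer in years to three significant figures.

Leg 1: γ = 1/√(1 − 0.4148²) = 1/√0.8279 = 1.099; τ_1 = 17.95/1.099 = 16.33 years.
Leg 2: 19.60 years is already measured on the ship.
Leg 3: 20.93 years is already measured on the ship.
Total: 16.33 + 19.60 + 20.93 years.

τ = 56.9 years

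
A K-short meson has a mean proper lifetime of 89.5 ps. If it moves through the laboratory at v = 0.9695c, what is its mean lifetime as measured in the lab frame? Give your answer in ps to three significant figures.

γ = 1/√(1 − 0.9695²) = 1/√0.06007 = 4.080
The rest-frame lifetime is the proper time; the lab measures the dilated interval Δt = γτ₀ = 4.080 × 89.5 ps.

Δt = 365 ps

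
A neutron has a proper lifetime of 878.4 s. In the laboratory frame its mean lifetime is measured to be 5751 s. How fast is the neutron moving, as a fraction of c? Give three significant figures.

γ = Δt/τ₀ = 5751/878.4 = 6.547
β = √(1 − 1/γ²) = √(1 − 0.02333) = √0.9767

β = 0.988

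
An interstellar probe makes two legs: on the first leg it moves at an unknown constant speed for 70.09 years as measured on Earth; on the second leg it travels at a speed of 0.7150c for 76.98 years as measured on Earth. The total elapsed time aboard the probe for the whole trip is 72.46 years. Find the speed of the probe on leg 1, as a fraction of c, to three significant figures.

β = 0.964

Leg 1: speed unknown; τ_1 = 70.09/γ_1.
Leg 2: γ = 1/√(1 − 0.7150²) = 1/√0.4888 = 1.430; τ_2 = 76.98/1.430 = 53.82 years.
Total proper time: τ_1 + 53.82 = 72.46, so τ_1 = 72.46 − 53.82 = 18.64 years.
γ_1 = 70.09/18.64 = 3.760; β = √(1 − 1/γ²) = √0.9293.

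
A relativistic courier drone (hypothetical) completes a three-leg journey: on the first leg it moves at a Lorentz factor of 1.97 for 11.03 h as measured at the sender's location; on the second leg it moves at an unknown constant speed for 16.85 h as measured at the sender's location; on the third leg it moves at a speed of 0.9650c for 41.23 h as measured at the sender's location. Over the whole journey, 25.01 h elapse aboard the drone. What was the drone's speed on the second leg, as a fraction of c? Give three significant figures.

β = 0.860

Leg 1: γ = 1.97; τ_1 = 11.03/1.970 = 5.599 h.
Leg 2: speed unknown; τ_2 = 16.85/γ_2.
Leg 3: γ = 1/√(1 − 0.9650²) = 1/√0.06878 = 3.813; τ_3 = 41.23/3.813 = 10.81 h.
Total proper time: 5.599 + τ_2 + 10.81 = 25.01, so τ_2 = 25.01 − 16.41 = 8.598 h.
γ_2 = 16.85/8.598 = 1.960; β = √(1 − 1/γ²) = √0.7396.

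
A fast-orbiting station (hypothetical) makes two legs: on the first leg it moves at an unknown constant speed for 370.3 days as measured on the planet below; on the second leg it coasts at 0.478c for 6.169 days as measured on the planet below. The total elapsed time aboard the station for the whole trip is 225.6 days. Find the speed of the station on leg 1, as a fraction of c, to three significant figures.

β = 0.804

Leg 1: speed unknown; τ_1 = 370.3/γ_1.
Leg 2: γ = 1/√(1 − 0.478²) = 1/√0.7715 = 1.138; τ_2 = 6.169/1.138 = 5.419 days.
Total proper time: τ_1 + 5.419 = 225.6, so τ_1 = 225.6 − 5.419 = 220.2 days.
γ_1 = 370.3/220.2 = 1.682; β = √(1 − 1/γ²) = √0.6464.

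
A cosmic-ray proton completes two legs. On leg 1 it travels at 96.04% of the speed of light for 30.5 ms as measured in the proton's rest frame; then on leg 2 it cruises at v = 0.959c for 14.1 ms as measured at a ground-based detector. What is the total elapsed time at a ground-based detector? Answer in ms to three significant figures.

Leg 1: β = 0.9604; γ = 1/√(1 − 0.9604²) = 1/√0.07763 = 3.589; Δt_1 = 3.589 × 30.5 = 109.5 ms.
Leg 2: 14.1 ms is already measured at a ground-based detector.
Total: 109.5 + 14.10 ms.

Δt = 124 ms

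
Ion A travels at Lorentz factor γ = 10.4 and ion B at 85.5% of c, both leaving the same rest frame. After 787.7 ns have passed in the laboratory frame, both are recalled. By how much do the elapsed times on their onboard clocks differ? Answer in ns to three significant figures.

A: γ = 10.4; τ_A = 787.7/10.40 = 75.74 ns.
B: β = 0.855; γ = 1/√(1 − 0.855²) = 1/√0.2690 = 1.928; τ_B = 787.7/1.928 = 408.5 ns.

|τ_A − τ_B| = 333 ns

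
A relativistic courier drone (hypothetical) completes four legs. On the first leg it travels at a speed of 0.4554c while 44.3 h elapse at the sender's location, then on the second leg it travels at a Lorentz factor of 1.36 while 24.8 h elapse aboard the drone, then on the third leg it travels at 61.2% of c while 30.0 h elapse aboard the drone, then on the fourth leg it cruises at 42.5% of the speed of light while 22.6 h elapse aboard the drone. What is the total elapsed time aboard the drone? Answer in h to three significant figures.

Leg 1: γ = 1/√(1 − 0.4554²) = 1/√0.7926 = 1.123; τ_1 = 44.3/1.123 = 39.44 h.
Leg 2: 24.8 h is already measured aboard the drone.
Leg 3: 30.0 h is already measured aboard the drone.
Leg 4: 22.6 h is already measured aboard the drone.
Total: 39.44 + 24.80 + 30.00 + 22.60 h.

τ = 117 h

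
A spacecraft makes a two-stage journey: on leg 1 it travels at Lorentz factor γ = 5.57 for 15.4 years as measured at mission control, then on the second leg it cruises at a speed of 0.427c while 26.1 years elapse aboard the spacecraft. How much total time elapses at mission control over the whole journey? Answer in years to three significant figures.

Leg 1: 15.4 years is already measured at mission control.
Leg 2: γ = 1/√(1 − 0.427²) = 1/√0.8177 = 1.106; Δt_2 = 1.106 × 26.1 = 28.86 years.
Total: 15.40 + 28.86 years.

Δt = 44.3 years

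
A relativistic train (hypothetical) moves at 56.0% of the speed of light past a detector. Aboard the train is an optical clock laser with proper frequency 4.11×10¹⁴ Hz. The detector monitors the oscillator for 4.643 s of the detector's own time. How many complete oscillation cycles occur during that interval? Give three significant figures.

β = 0.560; γ = 1/√(1 − 0.560²) = 1/√0.6864 = 1.207
During 4.643 s of lab time, the oscillator's proper time advances by τ = Δt/γ = 4.643/1.207 = 3.847 s = 3.847×10⁰ s.
N = f × τ = 4.11×10¹⁴ × 3.847×10⁰ = 1.581×10¹⁵.

N = 1.58×10¹⁵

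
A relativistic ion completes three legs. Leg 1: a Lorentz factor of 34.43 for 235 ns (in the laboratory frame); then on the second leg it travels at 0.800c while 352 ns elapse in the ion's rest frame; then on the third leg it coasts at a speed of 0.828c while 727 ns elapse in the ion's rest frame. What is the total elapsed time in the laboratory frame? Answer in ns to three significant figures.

Δt = 2120 ns

Leg 1: 235 ns is already measured in the laboratory frame.
Leg 2: γ = 1/√(1 − 0.800²) = 5/3 ≈ 1.667; Δt_2 = 1.667 × 352 = 586.7 ns.
Leg 3: γ = 1/√(1 − 0.828²) = 1/√0.3144 = 1.783; Δt_3 = 1.783 × 727 = 1297 ns.
Total: 235.0 + 586.7 + 1297 ns.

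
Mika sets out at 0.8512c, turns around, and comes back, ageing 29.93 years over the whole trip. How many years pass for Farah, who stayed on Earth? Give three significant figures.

Δt = 57.0 years

γ = 1/√(1 − 0.8512²) = 1/√0.2755 = 1.905
Earth-frame duration is the dilated interval: Δt = γτ = 1.905 × 29.93 years.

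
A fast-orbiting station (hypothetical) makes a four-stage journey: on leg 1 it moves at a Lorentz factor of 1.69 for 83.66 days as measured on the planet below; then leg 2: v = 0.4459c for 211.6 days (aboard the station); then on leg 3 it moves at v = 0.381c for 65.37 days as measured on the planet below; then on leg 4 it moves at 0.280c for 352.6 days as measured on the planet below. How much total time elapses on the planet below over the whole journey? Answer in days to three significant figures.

Leg 1: 83.66 days is already measured on the planet below.
Leg 2: γ = 1/√(1 − 0.4459²) = 1/√0.8012 = 1.117; Δt_2 = 1.117 × 211.6 = 236.4 days.
Leg 3: 65.37 days is already measured on the planet below.
Leg 4: 352.6 days is already measured on the planet below.
Total: 83.66 + 236.4 + 65.37 + 352.6 days.

Δt = 738 days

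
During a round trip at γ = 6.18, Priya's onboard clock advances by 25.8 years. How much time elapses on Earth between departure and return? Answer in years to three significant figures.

Δt = 159 years

γ = 6.18
Earth-frame duration is the dilated interval: Δt = γτ = 6.180 × 25.8 years.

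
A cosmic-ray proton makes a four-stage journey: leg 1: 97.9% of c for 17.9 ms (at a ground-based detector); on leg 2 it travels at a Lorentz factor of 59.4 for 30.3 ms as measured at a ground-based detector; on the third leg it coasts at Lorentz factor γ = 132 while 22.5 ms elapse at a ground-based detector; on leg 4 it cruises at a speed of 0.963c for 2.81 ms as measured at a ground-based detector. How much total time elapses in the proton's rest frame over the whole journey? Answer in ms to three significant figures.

Leg 1: β = 0.979; γ = 1/√(1 − 0.979²) = 1/√0.04156 = 4.905; τ_1 = 17.9/4.905 = 3.649 ms.
Leg 2: γ = 59.4; τ_2 = 30.3/59.40 = 0.5101 ms.
Leg 3: γ = 132; τ_3 = 22.5/132.0 = 0.1705 ms.
Leg 4: γ = 1/√(1 − 0.963²) = 1/√0.07263 = 3.711; τ_4 = 2.81/3.711 = 0.7573 ms.
Total: 3.649 + 0.5101 + 0.1705 + 0.7573 ms.

τ = 5.09 ms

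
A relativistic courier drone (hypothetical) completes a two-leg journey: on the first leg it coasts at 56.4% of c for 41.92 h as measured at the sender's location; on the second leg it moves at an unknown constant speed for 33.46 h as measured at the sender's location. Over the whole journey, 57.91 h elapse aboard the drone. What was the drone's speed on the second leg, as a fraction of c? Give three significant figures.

β = 0.718

Leg 1: β = 0.564; γ = 1/√(1 − 0.564²) = 1/√0.6819 = 1.211; τ_1 = 41.92/1.211 = 34.62 h.
Leg 2: speed unknown; τ_2 = 33.46/γ_2.
Total proper time: 34.62 + τ_2 = 57.91, so τ_2 = 57.91 − 34.62 = 23.29 h.
γ_2 = 33.46/23.29 = 1.436; β = √(1 − 1/γ²) = √0.5154.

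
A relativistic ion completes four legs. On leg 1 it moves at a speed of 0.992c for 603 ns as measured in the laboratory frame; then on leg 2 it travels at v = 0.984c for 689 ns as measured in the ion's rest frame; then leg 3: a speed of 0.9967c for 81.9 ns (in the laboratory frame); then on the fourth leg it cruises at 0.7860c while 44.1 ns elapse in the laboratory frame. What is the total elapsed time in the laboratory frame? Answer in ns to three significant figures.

Δt = 4600 ns

Leg 1: 603 ns is already measured in the laboratory frame.
Leg 2: γ = 1/√(1 − 0.984²) = 1/√0.03174 = 5.613; Δt_2 = 5.613 × 689 = 3867 ns.
Leg 3: 81.9 ns is already measured in the laboratory frame.
Leg 4: 44.1 ns is already measured in the laboratory frame.
Total: 603.0 + 3867 + 81.90 + 44.10 ns.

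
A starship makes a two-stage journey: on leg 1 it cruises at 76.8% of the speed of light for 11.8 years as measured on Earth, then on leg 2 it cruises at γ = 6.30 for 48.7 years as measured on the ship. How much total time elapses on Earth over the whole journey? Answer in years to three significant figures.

Δt = 319 years

Leg 1: 11.8 years is already measured on Earth.
Leg 2: γ = 6.30; Δt_2 = 6.300 × 48.7 = 306.8 years.
Total: 11.80 + 306.8 years.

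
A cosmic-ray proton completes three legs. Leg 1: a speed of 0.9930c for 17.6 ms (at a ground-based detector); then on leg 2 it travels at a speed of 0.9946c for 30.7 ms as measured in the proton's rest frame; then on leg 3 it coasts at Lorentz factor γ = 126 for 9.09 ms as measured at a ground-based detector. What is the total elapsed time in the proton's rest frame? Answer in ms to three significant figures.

τ = 32.9 ms

Leg 1: γ = 1/√(1 − 0.9930²) = 1/√0.01395 = 8.466; τ_1 = 17.6/8.466 = 2.079 ms.
Leg 2: 30.7 ms is already measured in the proton's rest frame.
Leg 3: γ = 126; τ_3 = 9.09/126.0 = 0.07214 ms.
Total: 2.079 + 30.70 + 0.07214 ms.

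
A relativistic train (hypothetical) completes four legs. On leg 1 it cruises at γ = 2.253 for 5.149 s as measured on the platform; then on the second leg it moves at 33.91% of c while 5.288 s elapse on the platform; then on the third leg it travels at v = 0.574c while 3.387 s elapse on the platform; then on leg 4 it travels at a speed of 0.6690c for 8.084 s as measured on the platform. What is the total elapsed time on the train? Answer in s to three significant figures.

τ = 16.0 s

Leg 1: γ = 2.253; τ_1 = 5.149/2.253 = 2.285 s.
Leg 2: β = 0.3391; γ = 1/√(1 − 0.3391²) = 1/√0.8850 = 1.063; τ_2 = 5.288/1.063 = 4.975 s.
Leg 3: γ = 1/√(1 − 0.574²) = 1/√0.6705 = 1.221; τ_3 = 3.387/1.221 = 2.773 s.
Leg 4: γ = 1/√(1 − 0.6690²) = 1/√0.5524 = 1.345; τ_4 = 8.084/1.345 = 6.009 s.
Total: 2.285 + 4.975 + 2.773 + 6.009 s.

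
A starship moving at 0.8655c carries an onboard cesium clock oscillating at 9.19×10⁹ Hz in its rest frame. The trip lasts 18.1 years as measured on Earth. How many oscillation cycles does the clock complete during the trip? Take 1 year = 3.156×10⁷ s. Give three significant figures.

γ = 1/√(1 − 0.8655²) = 1/√0.2509 = 1.996
The oscillator's own cycle count is N = f × τ where τ is the proper time on the ship. τ = Δt/γ = 18.1/1.996 = 9.066 years = 2.861×10⁸ s.
N = 9.19×10⁹ × 2.861×10⁸ = 2.630×10¹⁸.

N = 2.63×10¹⁸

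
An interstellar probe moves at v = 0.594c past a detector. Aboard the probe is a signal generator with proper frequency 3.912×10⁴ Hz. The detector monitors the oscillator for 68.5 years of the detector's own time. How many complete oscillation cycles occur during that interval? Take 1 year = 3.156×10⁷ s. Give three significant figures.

N = 6.80×10¹³

γ = 1/√(1 − 0.594²) = 1/√0.6472 = 1.243
During 68.5 years of lab time, the oscillator's proper time advances by τ = Δt/γ = 68.5/1.243 = 55.11 years = 1.739×10⁹ s.
N = f × τ = 3.912×10⁴ × 1.739×10⁹ = 6.804×10¹³.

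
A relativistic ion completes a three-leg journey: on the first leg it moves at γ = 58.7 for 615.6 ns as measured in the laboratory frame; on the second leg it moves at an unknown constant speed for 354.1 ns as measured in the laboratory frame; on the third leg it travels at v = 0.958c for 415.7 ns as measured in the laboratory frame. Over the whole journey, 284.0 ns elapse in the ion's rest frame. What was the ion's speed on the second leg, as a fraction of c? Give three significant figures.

Leg 1: γ = 58.7; τ_1 = 615.6/58.70 = 10.49 ns.
Leg 2: speed unknown; τ_2 = 354.1/γ_2.
Leg 3: γ = 1/√(1 − 0.958²) = 1/√0.08224 = 3.487; τ_3 = 415.7/3.487 = 119.2 ns.
Total proper time: 10.49 + τ_2 + 119.2 = 284.0, so τ_2 = 284.0 − 129.7 = 154.3 ns.
γ_2 = 354.1/154.3 = 2.295; β = √(1 − 1/γ²) = √0.8101.

β = 0.900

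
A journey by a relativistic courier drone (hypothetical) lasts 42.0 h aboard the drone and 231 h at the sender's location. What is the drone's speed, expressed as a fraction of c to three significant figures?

v = 0.983c

The proper time is measured aboard the drone (both events occur at the drone's location); Δt is measured at the sender's location. γ = Δt/τ = 231/42.0 = 5.500.
β = √(1 − 1/γ²) = √(1 − 0.03306) = √0.9669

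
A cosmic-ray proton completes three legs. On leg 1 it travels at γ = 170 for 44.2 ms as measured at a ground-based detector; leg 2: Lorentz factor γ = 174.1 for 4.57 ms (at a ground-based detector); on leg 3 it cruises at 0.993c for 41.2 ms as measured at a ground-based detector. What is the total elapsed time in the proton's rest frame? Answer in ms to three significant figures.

τ = 5.15 ms

Leg 1: γ = 170; τ_1 = 44.2/170.0 = 0.2600 ms.
Leg 2: γ = 174.1; τ_2 = 4.57/174.1 = 0.02625 ms.
Leg 3: γ = 1/√(1 − 0.993²) = 1/√0.01395 = 8.466; τ_3 = 41.2/8.466 = 4.866 ms.
Total: 0.2600 + 0.02625 + 4.866 ms.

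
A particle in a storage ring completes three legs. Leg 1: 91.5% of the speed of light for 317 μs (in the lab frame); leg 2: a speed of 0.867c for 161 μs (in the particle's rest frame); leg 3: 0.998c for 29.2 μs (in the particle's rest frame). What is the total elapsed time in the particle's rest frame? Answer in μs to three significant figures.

τ = 318 μs

Leg 1: β = 0.915; γ = 1/√(1 − 0.915²) = 1/√0.1628 = 2.479; τ_1 = 317/2.479 = 127.9 μs.
Leg 2: 161 μs is already measured in the particle's rest frame.
Leg 3: 29.2 μs is already measured in the particle's rest frame.
Total: 127.9 + 161.0 + 29.20 μs.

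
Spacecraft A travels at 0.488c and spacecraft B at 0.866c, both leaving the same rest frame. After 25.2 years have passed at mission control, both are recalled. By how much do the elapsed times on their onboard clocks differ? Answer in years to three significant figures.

|τ_A − τ_B| = 9.39 years

A: γ = 1/√(1 − 0.488²) = 1/√0.7619 = 1.146; τ_A = 25.2/1.146 = 22.00 years.
B: γ = 1/√(1 − 0.866²) = 1/√0.2500 = 2.000; τ_B = 25.2/2.000 = 12.60 years.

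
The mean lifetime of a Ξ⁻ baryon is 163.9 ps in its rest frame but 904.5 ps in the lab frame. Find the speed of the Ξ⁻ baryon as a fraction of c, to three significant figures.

β = 0.983

γ = Δt/τ₀ = 904.5/163.9 = 5.519
β = √(1 − 1/γ²) = √(1 − 0.03284) = √0.9672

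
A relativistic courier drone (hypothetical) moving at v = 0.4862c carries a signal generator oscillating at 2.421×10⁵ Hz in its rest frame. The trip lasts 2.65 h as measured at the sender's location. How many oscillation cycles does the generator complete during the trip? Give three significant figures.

γ = 1/√(1 − 0.4862²) = 1/√0.7636 = 1.144
The oscillator's own cycle count is N = f × τ where τ is the proper time aboard the drone. τ = Δt/γ = 2.65/1.144 = 2.316 h = 8.337×10³ s.
N = 2.421×10⁵ × 8.337×10³ = 2.018×10⁹.

N = 2.02×10⁹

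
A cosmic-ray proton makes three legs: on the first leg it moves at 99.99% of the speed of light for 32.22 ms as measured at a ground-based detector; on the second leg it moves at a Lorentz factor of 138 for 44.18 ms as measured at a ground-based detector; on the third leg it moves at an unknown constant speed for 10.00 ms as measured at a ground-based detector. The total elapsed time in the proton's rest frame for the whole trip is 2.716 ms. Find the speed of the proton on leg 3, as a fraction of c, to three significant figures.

β = 0.981

Leg 1: β = 0.9999; γ = 1/√(1 − 0.9999²) = 1/√2.000×10⁻⁴ = 70.71; τ_1 = 32.22/70.71 = 0.4556 ms.
Leg 2: γ = 138; τ_2 = 44.18/138.0 = 0.3201 ms.
Leg 3: speed unknown; τ_3 = 10.00/γ_3.
Total proper time: 0.4556 + 0.3201 + τ_3 = 2.716, so τ_3 = 2.716 − 0.7758 = 1.940 ms.
γ_3 = 10.00/1.940 = 5.154; β = √(1 − 1/γ²) = √0.9624.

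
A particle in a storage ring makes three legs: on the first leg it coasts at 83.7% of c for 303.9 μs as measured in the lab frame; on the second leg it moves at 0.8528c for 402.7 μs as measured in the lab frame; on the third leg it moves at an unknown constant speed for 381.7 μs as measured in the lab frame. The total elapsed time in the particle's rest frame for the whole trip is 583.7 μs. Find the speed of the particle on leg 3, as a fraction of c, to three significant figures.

β = 0.840

Leg 1: β = 0.837; γ = 1/√(1 − 0.837²) = 1/√0.2994 = 1.827; τ_1 = 303.9/1.827 = 166.3 μs.
Leg 2: γ = 1/√(1 − 0.8528²) = 1/√0.2727 = 1.915; τ_2 = 402.7/1.915 = 210.3 μs.
Leg 3: speed unknown; τ_3 = 381.7/γ_3.
Total proper time: 166.3 + 210.3 + τ_3 = 583.7, so τ_3 = 583.7 − 376.6 = 207.1 μs.
γ_3 = 381.7/207.1 = 1.843; β = √(1 − 1/γ²) = √0.7056.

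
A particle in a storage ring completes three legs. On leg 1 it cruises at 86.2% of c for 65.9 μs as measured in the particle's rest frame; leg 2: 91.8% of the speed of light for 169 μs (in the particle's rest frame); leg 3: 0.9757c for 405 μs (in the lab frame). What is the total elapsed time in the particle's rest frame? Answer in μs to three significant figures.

Leg 1: 65.9 μs is already measured in the particle's rest frame.
Leg 2: 169 μs is already measured in the particle's rest frame.
Leg 3: γ = 1/√(1 − 0.9757²) = 1/√0.04801 = 4.564; τ_3 = 405/4.564 = 88.74 μs.
Total: 65.90 + 169.0 + 88.74 μs.

τ = 324 μs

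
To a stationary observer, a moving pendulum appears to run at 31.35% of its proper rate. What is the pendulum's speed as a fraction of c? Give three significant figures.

Rate ratio = 1/γ, so γ = 1/0.3135 = 3.190.
β = √(1 − 1/γ²) = √(1 − 0.3135²) = √0.9017

β = 0.950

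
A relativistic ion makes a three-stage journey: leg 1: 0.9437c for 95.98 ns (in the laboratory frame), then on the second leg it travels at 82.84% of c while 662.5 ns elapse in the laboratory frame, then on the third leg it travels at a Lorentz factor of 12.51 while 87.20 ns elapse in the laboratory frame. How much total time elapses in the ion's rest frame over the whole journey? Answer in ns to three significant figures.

τ = 410 ns

Leg 1: γ = 1/√(1 − 0.9437²) = 1/√0.1094 = 3.023; τ_1 = 95.98/3.023 = 31.75 ns.
Leg 2: β = 0.8284; γ = 1/√(1 − 0.8284²) = 1/√0.3138 = 1.785; τ_2 = 662.5/1.785 = 371.1 ns.
Leg 3: γ = 12.51; τ_3 = 87.20/12.51 = 6.970 ns.
Total: 31.75 + 371.1 + 6.970 ns.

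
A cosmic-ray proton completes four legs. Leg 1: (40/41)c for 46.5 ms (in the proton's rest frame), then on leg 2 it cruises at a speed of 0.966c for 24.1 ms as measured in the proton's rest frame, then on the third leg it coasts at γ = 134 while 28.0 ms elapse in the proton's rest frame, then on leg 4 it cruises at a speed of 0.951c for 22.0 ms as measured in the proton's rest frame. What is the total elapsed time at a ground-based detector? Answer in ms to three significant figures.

Δt = 4130 ms

Leg 1: γ = 1/√(1 − (40/41)²) = 41/9 ≈ 4.556; Δt_1 = 4.556 × 46.5 = 211.8 ms.
Leg 2: γ = 1/√(1 − 0.966²) = 1/√0.06684 = 3.868; Δt_2 = 3.868 × 24.1 = 93.22 ms.
Leg 3: γ = 134; Δt_3 = 134.0 × 28.0 = 3752 ms.
Leg 4: γ = 1/√(1 − 0.951²) = 1/√0.09560 = 3.234; Δt_4 = 3.234 × 22.0 = 71.15 ms.
Total: 211.8 + 93.22 + 3752 + 71.15 ms.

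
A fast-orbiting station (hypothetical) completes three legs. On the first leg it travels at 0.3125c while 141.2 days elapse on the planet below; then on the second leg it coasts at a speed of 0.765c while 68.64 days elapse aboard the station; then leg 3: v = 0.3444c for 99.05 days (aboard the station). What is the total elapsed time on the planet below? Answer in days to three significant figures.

Δt = 353 days

Leg 1: 141.2 days is already measured on the planet below.
Leg 2: γ = 1/√(1 − 0.765²) = 1/√0.4148 = 1.553; Δt_2 = 1.553 × 68.64 = 106.6 days.
Leg 3: γ = 1/√(1 − 0.3444²) = 1/√0.8814 = 1.065; Δt_3 = 1.065 × 99.05 = 105.5 days.
Total: 141.2 + 106.6 + 105.5 days.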